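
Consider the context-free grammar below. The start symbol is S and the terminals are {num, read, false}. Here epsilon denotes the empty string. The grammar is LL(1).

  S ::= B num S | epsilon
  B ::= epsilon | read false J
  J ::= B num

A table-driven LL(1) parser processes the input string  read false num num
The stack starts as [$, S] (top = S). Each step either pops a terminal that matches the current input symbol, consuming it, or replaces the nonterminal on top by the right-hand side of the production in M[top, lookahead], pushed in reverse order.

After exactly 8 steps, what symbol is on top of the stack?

     Stack                 Input                 Action
  1  $ S                   read false num num $  expand S ::= B num S
  2  $ S num B             read false num num $  expand B ::= read false J
  3  $ S num J false read  read false num num $  match read
  4  $ S num J false       false num num $       match false
  5  $ S num J             num num $             expand J ::= B num
  6  $ S num num B         num num $             expand B ::= epsilon
  7  $ S num num           num num $             match num
  8  $ S num               num $                 match num
Stack after step 8: $ S (top = S).

S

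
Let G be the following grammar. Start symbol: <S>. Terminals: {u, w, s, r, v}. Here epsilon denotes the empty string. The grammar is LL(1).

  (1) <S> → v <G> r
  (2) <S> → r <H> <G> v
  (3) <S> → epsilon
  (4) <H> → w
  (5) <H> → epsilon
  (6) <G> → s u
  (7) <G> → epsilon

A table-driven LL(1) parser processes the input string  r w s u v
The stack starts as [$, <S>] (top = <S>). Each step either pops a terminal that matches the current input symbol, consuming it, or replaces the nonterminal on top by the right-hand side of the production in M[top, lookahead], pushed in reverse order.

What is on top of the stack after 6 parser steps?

step 1: stack=$ <S>  input=r w s u v $  — expand <S> → r <H> <G> v
step 2: stack=$ v <G> <H> r  input=r w s u v $  — match r
step 3: stack=$ v <G> <H>  input=w s u v $  — expand <H> → w
step 4: stack=$ v <G> w  input=w s u v $  — match w
step 5: stack=$ v <G>  input=s u v $  — expand <G> → s u
step 6: stack=$ v u s  input=s u v $  — match s
Stack after step 6: $ v u (top = u).

u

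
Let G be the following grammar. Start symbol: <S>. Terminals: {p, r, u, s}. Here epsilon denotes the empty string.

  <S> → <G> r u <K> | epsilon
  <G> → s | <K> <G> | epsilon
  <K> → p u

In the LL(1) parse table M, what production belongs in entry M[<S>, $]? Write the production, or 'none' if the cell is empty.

FIRST(<K>): from <K>→p u we get {p}. So FIRST(<K>) = {p}.
FIRST(<G>): from <G>→s we get {s}; from <G>→<K> <G> we get {p}; from <G>→epsilon we get {epsilon}. So FIRST(<G>) = {epsilon, p, s}.
FIRST(<S>): from <S>→<G> r u <K> we get {p, r, s}; from <S>→epsilon we get {epsilon}. So FIRST(<S>) = {epsilon, p, r, s}.
FOLLOW(<S>) includes $ since <S> is the start symbol.
FOLLOW(<S>): <S> appears on no right-hand side. Thus FOLLOW(<S>) = {$}.
For <S> → <G> r u <K>: FIRST(<G> r u <K>) = {p, r, s}, so it goes in M[<S>, t] for t ∈ {p, r, s}.
For <S> → epsilon: FIRST(epsilon) = {epsilon}, so it goes in M[<S>, t] for t ∈ {}; since epsilon ∈ FIRST, also for every t ∈ FOLLOW(<S>) = {$}.

<S> → epsilon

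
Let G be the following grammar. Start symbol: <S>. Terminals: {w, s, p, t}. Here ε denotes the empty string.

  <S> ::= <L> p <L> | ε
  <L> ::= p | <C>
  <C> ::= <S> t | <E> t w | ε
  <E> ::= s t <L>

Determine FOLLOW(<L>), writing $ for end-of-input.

{$, p, t}

FIRST(<E>): from <E>::=s t <L> we get {s}. So FIRST(<E>) = {s}.
FIRST(<S>): from <S>::=<L> p <L> we get {p, s, t}; from <S>::=ε we get {ε}. So FIRST(<S>) = {ε, p, s, t}.
FIRST(<C>): from <C>::=<S> t we get {p, s, t}; from <C>::=<E> t w we get {s}; from <C>::=ε we get {ε}. So FIRST(<C>) = {ε, p, s, t}.
FIRST(<L>): from <L>::=p we get {p}; from <L>::=<C> we get {ε, p, s, t}. So FIRST(<L>) = {ε, p, s, t}.
FOLLOW(<S>) includes $ since <S> is the start symbol.
FOLLOW(<S>): in <C>::=<S> t, <S> is followed by t with FIRST {t}. Thus FOLLOW(<S>) = {$, t}.
FOLLOW(<E>): in <C>::=<E> t w, <E> is followed by t w with FIRST {t}. Thus FOLLOW(<E>) = {t}.
FOLLOW(<L>): in <S>::=<L> p <L> (occurrence 1), <L> is followed by p <L> with FIRST {p}; in <S>::=<L> p <L> (occurrence 2), the suffix after <L> is empty, so FOLLOW(<L>) ⊇ FOLLOW(<S>) = {$, t}; in <E>::=s t <L>, the suffix after <L> is empty, so FOLLOW(<L>) ⊇ FOLLOW(<E>) = {t}. Thus FOLLOW(<L>) = {$, p, t}.
FOLLOW(<C>): in <L>::=<C>, the suffix after <C> is empty, so FOLLOW(<C>) ⊇ FOLLOW(<L>) = {$, p, t}. Thus FOLLOW(<C>) = {$, p, t}.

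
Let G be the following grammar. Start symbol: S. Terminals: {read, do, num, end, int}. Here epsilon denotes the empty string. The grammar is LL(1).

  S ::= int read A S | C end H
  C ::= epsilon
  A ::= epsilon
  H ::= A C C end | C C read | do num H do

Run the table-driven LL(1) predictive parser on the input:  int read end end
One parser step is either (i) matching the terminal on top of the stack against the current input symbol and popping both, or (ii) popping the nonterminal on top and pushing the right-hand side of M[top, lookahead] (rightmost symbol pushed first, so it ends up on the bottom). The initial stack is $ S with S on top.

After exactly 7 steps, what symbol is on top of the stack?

H

     Stack           Input               Action
  1  $ S             int read end end $  expand S ::= int read A S
  2  $ S A read int  int read end end $  match int
  3  $ S A read      read end end $      match read
  4  $ S A           end end $           expand A ::= epsilon
  5  $ S             end end $           expand S ::= C end H
  6  $ H end C       end end $           expand C ::= epsilon
  7  $ H end         end end $           match end
Stack after step 7: $ H (top = H).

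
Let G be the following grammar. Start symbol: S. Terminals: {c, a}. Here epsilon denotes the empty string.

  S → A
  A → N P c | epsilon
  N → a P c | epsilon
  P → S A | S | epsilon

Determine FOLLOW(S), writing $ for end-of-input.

FIRST(N) = {epsilon, a}
FIRST(S) = {epsilon, a, c}  (via A)
FIRST(A) = {epsilon, a, c}  (via N P c)
FIRST(P) = {epsilon, a, c}  (via S A, S)
FOLLOW(S) includes $ since S is the start symbol.
FOLLOW(N): in A→N P c, N is followed by P c with FIRST {a, c}. Thus FOLLOW(N) = {a, c}.
FOLLOW(P): in A→N P c, P is followed by c with FIRST {c}; in N→a P c, P is followed by c with FIRST {c}. Thus FOLLOW(P) = {c}.
FOLLOW(S): in P→S A, S is followed by A with FIRST {epsilon, a, c}; in P→S A, the suffix after S is nullable, so FOLLOW(S) ⊇ FOLLOW(P) = {c}; in P→S, the suffix after S is empty, so FOLLOW(S) ⊇ FOLLOW(P) = {c}. Thus FOLLOW(S) = {$, a, c}.
FOLLOW(A): in S→A, the suffix after A is empty, so FOLLOW(A) ⊇ FOLLOW(S) = {$, a, c}; in P→S A, the suffix after A is empty, so FOLLOW(A) ⊇ FOLLOW(P) = {c}. Thus FOLLOW(A) = {$, a, c}.

{$, a, c}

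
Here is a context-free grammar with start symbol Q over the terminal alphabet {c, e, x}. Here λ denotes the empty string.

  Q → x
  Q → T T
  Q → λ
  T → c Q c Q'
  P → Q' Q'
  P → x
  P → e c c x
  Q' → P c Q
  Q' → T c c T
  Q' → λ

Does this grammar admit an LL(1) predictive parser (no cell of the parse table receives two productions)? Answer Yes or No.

FIRST(Q) = {λ, c, x}
FIRST(T) = {c}
FIRST(P) = {λ, c, e, x}
FIRST(Q') = {λ, c, e, x}
FOLLOW(Q) = {$, c, e, x}
FOLLOW(T) = {$, c, e, x}
FOLLOW(P) = {c}
FOLLOW(Q') = {$, c, e, x}
Cell M[P, e] receives both P → Q' Q' and P → e c c x — the grammar is not LL(1).

No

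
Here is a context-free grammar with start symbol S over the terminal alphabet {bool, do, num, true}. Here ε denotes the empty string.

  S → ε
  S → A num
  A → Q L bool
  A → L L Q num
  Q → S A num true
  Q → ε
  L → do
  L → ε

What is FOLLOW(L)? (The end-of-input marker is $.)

{bool, do, num}

FIRST(L): from L→do we get {do}; from L→ε we get {ε}. So FIRST(L) = {ε, do}.
FIRST(S): from S→ε we get {ε}; from S→A num we get {bool, do, num}. So FIRST(S) = {ε, bool, do, num}.
FIRST(A): from A→Q L bool we get {bool, do, num}; from A→L L Q num we get {bool, do, num}. So FIRST(A) = {bool, do, num}.
FIRST(Q): from Q→S A num true we get {bool, do, num}; from Q→ε we get {ε}. So FIRST(Q) = {ε, bool, do, num}.
FOLLOW(S) includes $ since S is the start symbol.
FOLLOW(S): in Q→S A num true, S is followed by A num true with FIRST {bool, do, num}. Thus FOLLOW(S) = {$, bool, do, num}.
FOLLOW(A): in S→A num, A is followed by num with FIRST {num}; in Q→S A num true, A is followed by num true with FIRST {num}. Thus FOLLOW(A) = {num}.
FOLLOW(Q): in A→Q L bool, Q is followed by L bool with FIRST {bool, do}; in A→L L Q num, Q is followed by num with FIRST {num}. Thus FOLLOW(Q) = {bool, do, num}.
FOLLOW(L): in A→Q L bool, L is followed by bool with FIRST {bool}; in A→L L Q num (occurrence 1), L is followed by L Q num with FIRST {bool, do, num}; in A→L L Q num (occurrence 2), L is followed by Q num with FIRST {bool, do, num}. Thus FOLLOW(L) = {bool, do, num}.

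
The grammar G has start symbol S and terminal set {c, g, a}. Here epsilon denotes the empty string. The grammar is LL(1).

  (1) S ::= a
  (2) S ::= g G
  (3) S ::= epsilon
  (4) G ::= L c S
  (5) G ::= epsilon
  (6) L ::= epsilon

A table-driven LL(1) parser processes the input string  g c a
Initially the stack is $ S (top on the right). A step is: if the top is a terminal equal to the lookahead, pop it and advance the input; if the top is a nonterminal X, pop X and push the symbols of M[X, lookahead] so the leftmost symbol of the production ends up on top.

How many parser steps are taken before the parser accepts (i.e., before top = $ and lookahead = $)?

7

     Stack    Input    Action
  1  $ S      g c a $  expand S ::= g G
  2  $ G g    g c a $  match g
  3  $ G      c a $    expand G ::= L c S
  4  $ S c L  c a $    expand L ::= epsilon
  5  $ S c    c a $    match c
  6  $ S      a $      expand S ::= a
  7  $ a      a $      match a
Accept reached after 7 steps.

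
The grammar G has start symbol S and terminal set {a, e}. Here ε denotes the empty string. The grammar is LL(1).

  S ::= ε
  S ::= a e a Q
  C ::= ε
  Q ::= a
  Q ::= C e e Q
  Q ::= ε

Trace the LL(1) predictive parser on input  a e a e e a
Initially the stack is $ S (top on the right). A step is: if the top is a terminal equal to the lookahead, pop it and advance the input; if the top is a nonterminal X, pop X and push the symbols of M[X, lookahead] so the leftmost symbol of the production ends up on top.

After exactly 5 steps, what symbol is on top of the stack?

C

     Stack      Input          Action
  1  $ S        a e a e e a $  expand S ::= a e a Q
  2  $ Q a e a  a e a e e a $  match a
  3  $ Q a e    e a e e a $    match e
  4  $ Q a      a e e a $      match a
  5  $ Q        e e a $        expand Q ::= C e e Q
Stack after step 5: $ Q e e C (top = C).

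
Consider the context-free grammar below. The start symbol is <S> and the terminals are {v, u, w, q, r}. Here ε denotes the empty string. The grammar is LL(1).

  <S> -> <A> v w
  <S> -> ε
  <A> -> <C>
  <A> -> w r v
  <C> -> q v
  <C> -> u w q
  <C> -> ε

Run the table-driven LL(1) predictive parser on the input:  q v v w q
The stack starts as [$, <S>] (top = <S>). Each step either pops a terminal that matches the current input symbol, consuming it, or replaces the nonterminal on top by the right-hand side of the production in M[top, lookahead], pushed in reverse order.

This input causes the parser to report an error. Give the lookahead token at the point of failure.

step 1: stack=$ <S>  input=q v v w q $  — expand <S> -> <A> v w
step 2: stack=$ w v <A>  input=q v v w q $  — expand <A> -> <C>
step 3: stack=$ w v <C>  input=q v v w q $  — expand <C> -> q v
step 4: stack=$ w v v q  input=q v v w q $  — match q
step 5: stack=$ w v v  input=v v w q $  — match v
step 6: stack=$ w v  input=v w q $  — match v
step 7: stack=$ w  input=w q $  — match w
step 8: stack=$  input=q $  — error: stack empty but input remains

q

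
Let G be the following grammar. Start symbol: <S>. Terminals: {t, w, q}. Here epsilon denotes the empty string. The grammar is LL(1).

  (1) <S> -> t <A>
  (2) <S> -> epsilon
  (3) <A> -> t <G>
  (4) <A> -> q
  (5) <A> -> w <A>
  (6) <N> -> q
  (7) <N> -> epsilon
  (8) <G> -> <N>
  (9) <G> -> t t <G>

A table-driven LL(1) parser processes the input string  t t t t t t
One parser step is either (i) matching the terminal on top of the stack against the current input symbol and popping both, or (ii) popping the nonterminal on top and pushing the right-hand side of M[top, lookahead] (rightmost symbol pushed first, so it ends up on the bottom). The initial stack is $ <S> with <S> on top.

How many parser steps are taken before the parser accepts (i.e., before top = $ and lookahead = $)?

12

step 1: stack=$ <S>  input=t t t t t t $  — expand <S> -> t <A>
step 2: stack=$ <A> t  input=t t t t t t $  — match t
step 3: stack=$ <A>  input=t t t t t $  — expand <A> -> t <G>
step 4: stack=$ <G> t  input=t t t t t $  — match t
step 5: stack=$ <G>  input=t t t t $  — expand <G> -> t t <G>
step 6: stack=$ <G> t t  input=t t t t $  — match t
step 7: stack=$ <G> t  input=t t t $  — match t
step 8: stack=$ <G>  input=t t $  — expand <G> -> t t <G>
step 9: stack=$ <G> t t  input=t t $  — match t
step 10: stack=$ <G> t  input=t $  — match t
step 11: stack=$ <G>  input=$  — expand <G> -> <N>
step 12: stack=$ <N>  input=$  — expand <N> -> epsilon
Accept reached after 12 steps.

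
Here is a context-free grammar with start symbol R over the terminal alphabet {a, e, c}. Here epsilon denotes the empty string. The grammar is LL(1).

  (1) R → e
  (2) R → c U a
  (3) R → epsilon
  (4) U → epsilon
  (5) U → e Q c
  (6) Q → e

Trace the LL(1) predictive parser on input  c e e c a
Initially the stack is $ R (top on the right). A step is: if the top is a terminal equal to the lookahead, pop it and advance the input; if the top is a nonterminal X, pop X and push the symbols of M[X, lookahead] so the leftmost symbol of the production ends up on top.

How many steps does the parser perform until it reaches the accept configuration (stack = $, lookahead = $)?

     Stack      Input        Action
  1  $ R        c e e c a $  expand R → c U a
  2  $ a U c    c e e c a $  match c
  3  $ a U      e e c a $    expand U → e Q c
  4  $ a c Q e  e e c a $    match e
  5  $ a c Q    e c a $      expand Q → e
  6  $ a c e    e c a $      match e
  7  $ a c      c a $        match c
  8  $ a        a $          match a
Accept reached after 8 steps.

8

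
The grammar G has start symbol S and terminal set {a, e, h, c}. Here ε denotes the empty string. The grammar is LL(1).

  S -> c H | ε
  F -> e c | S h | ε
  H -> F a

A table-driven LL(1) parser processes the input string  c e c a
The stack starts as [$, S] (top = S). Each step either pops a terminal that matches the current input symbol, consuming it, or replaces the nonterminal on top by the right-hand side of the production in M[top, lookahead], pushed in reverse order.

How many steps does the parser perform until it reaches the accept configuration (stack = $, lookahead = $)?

step 1: stack=$ S  input=c e c a $  — expand S -> c H
step 2: stack=$ H c  input=c e c a $  — match c
step 3: stack=$ H  input=e c a $  — expand H -> F a
step 4: stack=$ a F  input=e c a $  — expand F -> e c
step 5: stack=$ a c e  input=e c a $  — match e
step 6: stack=$ a c  input=c a $  — match c
step 7: stack=$ a  input=a $  — match a
Accept reached after 7 steps.

7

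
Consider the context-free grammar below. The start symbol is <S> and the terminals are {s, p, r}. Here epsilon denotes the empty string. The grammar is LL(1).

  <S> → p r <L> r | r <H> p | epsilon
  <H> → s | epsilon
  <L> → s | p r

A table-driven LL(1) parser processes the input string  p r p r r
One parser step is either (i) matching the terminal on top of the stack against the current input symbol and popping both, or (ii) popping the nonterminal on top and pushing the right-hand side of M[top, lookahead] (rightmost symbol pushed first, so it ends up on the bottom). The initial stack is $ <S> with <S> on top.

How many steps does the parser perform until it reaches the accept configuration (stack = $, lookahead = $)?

     Stack        Input        Action
  1  $ <S>        p r p r r $  expand <S> → p r <L> r
  2  $ r <L> r p  p r p r r $  match p
  3  $ r <L> r    r p r r $    match r
  4  $ r <L>      p r r $      expand <L> → p r
  5  $ r r p      p r r $      match p
  6  $ r r        r r $        match r
  7  $ r          r $          match r
Accept reached after 7 steps.

7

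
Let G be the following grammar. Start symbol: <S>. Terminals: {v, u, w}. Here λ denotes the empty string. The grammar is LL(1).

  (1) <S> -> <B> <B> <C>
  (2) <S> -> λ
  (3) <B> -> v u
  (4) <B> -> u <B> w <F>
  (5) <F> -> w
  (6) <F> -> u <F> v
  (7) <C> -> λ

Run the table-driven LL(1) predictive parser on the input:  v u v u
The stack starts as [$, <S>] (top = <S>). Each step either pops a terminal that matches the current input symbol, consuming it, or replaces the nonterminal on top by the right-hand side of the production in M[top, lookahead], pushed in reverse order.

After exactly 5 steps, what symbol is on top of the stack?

step 1: stack=$ <S>  input=v u v u $  — expand <S> -> <B> <B> <C>
step 2: stack=$ <C> <B> <B>  input=v u v u $  — expand <B> -> v u
step 3: stack=$ <C> <B> u v  input=v u v u $  — match v
step 4: stack=$ <C> <B> u  input=u v u $  — match u
step 5: stack=$ <C> <B>  input=v u $  — expand <B> -> v u
Stack after step 5: $ <C> u v (top = v).

v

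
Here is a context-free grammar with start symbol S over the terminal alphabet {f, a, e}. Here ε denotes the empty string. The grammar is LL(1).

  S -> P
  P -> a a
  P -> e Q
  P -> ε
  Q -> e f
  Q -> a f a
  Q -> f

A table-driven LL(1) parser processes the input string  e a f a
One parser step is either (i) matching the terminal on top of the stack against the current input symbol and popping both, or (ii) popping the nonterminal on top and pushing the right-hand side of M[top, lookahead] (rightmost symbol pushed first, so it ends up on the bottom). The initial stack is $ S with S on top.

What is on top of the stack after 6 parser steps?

a

step 1: stack=$ S  input=e a f a $  — expand S -> P
step 2: stack=$ P  input=e a f a $  — expand P -> e Q
step 3: stack=$ Q e  input=e a f a $  — match e
step 4: stack=$ Q  input=a f a $  — expand Q -> a f a
step 5: stack=$ a f a  input=a f a $  — match a
step 6: stack=$ a f  input=f a $  — match f
Stack after step 6: $ a (top = a).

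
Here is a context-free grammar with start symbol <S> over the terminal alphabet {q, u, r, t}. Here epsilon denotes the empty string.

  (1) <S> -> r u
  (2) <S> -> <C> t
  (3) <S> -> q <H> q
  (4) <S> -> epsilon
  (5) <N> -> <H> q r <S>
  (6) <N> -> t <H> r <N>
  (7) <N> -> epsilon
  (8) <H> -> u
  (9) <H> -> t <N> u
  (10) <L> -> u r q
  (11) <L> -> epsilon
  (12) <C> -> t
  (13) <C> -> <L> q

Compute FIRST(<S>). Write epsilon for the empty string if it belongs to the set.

{epsilon, q, r, t, u}

FIRST(<H>): from <H>->u we get {u}; from <H>->t <N> u we get {t}. So FIRST(<H>) = {t, u}.
FIRST(<L>): from <L>->u r q we get {u}; from <L>->epsilon we get {epsilon}. So FIRST(<L>) = {epsilon, u}.
FIRST(<N>): from <N>-><H> q r <S> we get {t, u}; from <N>->t <H> r <N> we get {t}; from <N>->epsilon we get {epsilon}. So FIRST(<N>) = {epsilon, t, u}.
FIRST(<C>): from <C>->t we get {t}; from <C>-><L> q we get {q, u}. So FIRST(<C>) = {q, t, u}.
FIRST(<S>): from <S>->r u we get {r}; from <S>-><C> t we get {q, t, u}; from <S>->q <H> q we get {q}; from <S>->epsilon we get {epsilon}. So FIRST(<S>) = {epsilon, q, r, t, u}.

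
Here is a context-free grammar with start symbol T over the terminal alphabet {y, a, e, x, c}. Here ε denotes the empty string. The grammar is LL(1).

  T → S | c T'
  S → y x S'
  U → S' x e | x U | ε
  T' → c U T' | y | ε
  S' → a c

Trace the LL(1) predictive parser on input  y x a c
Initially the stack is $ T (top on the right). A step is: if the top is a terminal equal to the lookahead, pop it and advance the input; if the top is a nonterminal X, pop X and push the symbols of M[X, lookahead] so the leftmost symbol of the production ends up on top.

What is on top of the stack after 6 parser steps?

     Stack     Input      Action
  1  $ T       y x a c $  expand T → S
  2  $ S       y x a c $  expand S → y x S'
  3  $ S' x y  y x a c $  match y
  4  $ S' x    x a c $    match x
  5  $ S'      a c $      expand S' → a c
  6  $ c a     a c $      match a
Stack after step 6: $ c (top = c).

c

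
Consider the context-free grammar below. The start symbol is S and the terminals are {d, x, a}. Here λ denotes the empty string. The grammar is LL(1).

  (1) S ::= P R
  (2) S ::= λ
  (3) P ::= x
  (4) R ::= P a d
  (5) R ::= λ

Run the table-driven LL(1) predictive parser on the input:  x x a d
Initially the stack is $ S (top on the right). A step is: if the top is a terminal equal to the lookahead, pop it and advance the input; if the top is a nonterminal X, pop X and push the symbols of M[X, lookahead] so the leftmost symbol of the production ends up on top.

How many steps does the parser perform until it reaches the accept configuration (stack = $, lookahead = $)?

     Stack    Input      Action
  1  $ S      x x a d $  expand S ::= P R
  2  $ R P    x x a d $  expand P ::= x
  3  $ R x    x x a d $  match x
  4  $ R      x a d $    expand R ::= P a d
  5  $ d a P  x a d $    expand P ::= x
  6  $ d a x  x a d $    match x
  7  $ d a    a d $      match a
  8  $ d      d $        match d
Accept reached after 8 steps.

8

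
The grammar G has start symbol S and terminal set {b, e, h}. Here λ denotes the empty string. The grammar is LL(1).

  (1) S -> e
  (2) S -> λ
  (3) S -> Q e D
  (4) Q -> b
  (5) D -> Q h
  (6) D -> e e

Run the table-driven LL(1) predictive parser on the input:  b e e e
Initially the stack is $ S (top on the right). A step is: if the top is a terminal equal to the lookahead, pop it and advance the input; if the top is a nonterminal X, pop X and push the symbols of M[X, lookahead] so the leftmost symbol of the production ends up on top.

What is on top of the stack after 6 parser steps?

     Stack    Input      Action
  1  $ S      b e e e $  expand S -> Q e D
  2  $ D e Q  b e e e $  expand Q -> b
  3  $ D e b  b e e e $  match b
  4  $ D e    e e e $    match e
  5  $ D      e e $      expand D -> e e
  6  $ e e    e e $      match e
Stack after step 6: $ e (top = e).

e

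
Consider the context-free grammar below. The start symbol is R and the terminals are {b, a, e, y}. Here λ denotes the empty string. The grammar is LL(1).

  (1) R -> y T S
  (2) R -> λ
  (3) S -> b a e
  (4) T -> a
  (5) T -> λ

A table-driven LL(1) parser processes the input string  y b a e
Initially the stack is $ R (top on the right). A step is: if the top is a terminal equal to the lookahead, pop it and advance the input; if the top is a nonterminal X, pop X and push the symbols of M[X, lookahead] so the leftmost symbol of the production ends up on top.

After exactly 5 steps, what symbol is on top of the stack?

a

     Stack    Input      Action
  1  $ R      y b a e $  expand R -> y T S
  2  $ S T y  y b a e $  match y
  3  $ S T    b a e $    expand T -> λ
  4  $ S      b a e $    expand S -> b a e
  5  $ e a b  b a e $    match b
Stack after step 5: $ e a (top = a).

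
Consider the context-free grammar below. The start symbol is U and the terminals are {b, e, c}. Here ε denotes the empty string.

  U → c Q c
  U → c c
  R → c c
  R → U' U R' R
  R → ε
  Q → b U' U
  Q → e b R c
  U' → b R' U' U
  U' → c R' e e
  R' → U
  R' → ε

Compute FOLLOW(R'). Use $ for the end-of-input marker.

{b, c, e}

FIRST(U) = {c}
FIRST(Q) = {b, e}
FIRST(U') = {b, c}
FIRST(R) = {ε, b, c}  (via U' U R' R)
FIRST(R') = {ε, c}  (via U)
FOLLOW(U) includes $ since U is the start symbol.
FOLLOW(R): in R→U' U R' R, the suffix after R is empty (adds nothing new); in Q→e b R c, R is followed by c with FIRST {c}. Thus FOLLOW(R) = {c}.
FOLLOW(Q): in U→c Q c, Q is followed by c with FIRST {c}. Thus FOLLOW(Q) = {c}.
FOLLOW(U'): in R→U' U R' R, U' is followed by U R' R with FIRST {c}; in Q→b U' U, U' is followed by U with FIRST {c}; in U'→b R' U' U, U' is followed by U with FIRST {c}. Thus FOLLOW(U') = {c}.
FOLLOW(R'): in R→U' U R' R, R' is followed by R with FIRST {ε, b, c}; in R→U' U R' R, the suffix after R' is nullable, so FOLLOW(R') ⊇ FOLLOW(R) = {c}; in U'→b R' U' U, R' is followed by U' U with FIRST {b, c}; in U'→c R' e e, R' is followed by e e with FIRST {e}. Thus FOLLOW(R') = {b, c, e}.
FOLLOW(U): in R→U' U R' R, U is followed by R' R with FIRST {ε, b, c}; in R→U' U R' R, the suffix after U is nullable, so FOLLOW(U) ⊇ FOLLOW(R) = {c}; in Q→b U' U, the suffix after U is empty, so FOLLOW(U) ⊇ FOLLOW(Q) = {c}; in U'→b R' U' U, the suffix after U is empty, so FOLLOW(U) ⊇ FOLLOW(U') = {c}; in R'→U, the suffix after U is empty, so FOLLOW(U) ⊇ FOLLOW(R') = {b, c, e}. Thus FOLLOW(U) = {$, b, c, e}.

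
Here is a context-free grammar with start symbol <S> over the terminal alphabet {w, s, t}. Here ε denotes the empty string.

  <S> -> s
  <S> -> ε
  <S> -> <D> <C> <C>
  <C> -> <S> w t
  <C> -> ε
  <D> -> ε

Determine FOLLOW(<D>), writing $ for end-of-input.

FIRST(<D>): from <D>->ε we get {ε}. So FIRST(<D>) = {ε}.
FIRST(<S>): from <S>->s we get {s}; from <S>->ε we get {ε}; from <S>-><D> <C> <C> we get {ε, s, w}. So FIRST(<S>) = {ε, s, w}.
FIRST(<C>): from <C>-><S> w t we get {s, w}; from <C>->ε we get {ε}. So FIRST(<C>) = {ε, s, w}.
FOLLOW(<S>) includes $ since <S> is the start symbol.
FOLLOW(<S>): in <C>-><S> w t, <S> is followed by w t with FIRST {w}. Thus FOLLOW(<S>) = {$, w}.
FOLLOW(<C>): in <S>-><D> <C> <C> (occurrence 1), <C> is followed by <C> with FIRST {ε, s, w}; in <S>-><D> <C> <C> (occurrence 1), the suffix after <C> is nullable, so FOLLOW(<C>) ⊇ FOLLOW(<S>) = {$, w}; in <S>-><D> <C> <C> (occurrence 2), the suffix after <C> is empty, so FOLLOW(<C>) ⊇ FOLLOW(<S>) = {$, w}. Thus FOLLOW(<C>) = {$, s, w}.
FOLLOW(<D>): in <S>-><D> <C> <C>, <D> is followed by <C> <C> with FIRST {ε, s, w}; in <S>-><D> <C> <C>, the suffix after <D> is nullable, so FOLLOW(<D>) ⊇ FOLLOW(<S>) = {$, w}. Thus FOLLOW(<D>) = {$, s, w}.

{$, s, w}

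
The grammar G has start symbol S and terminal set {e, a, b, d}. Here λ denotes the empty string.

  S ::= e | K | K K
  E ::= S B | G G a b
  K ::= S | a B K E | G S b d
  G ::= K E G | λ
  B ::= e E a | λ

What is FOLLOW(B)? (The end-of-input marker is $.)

{$, a, b, e}

FIRST(B): from B::=e E a we get {e}; from B::=λ we get {λ}. So FIRST(B) = {λ, e}.
FIRST(S): from S::=e we get {e}; from S::=K we get {a, e}; from S::=K K we get {a, e}. So FIRST(S) = {a, e}.
FIRST(E): from E::=S B we get {a, e}; from E::=G G a b we get {a, e}. So FIRST(E) = {a, e}.
FIRST(K): from K::=S we get {a, e}; from K::=a B K E we get {a}; from K::=G S b d we get {a, e}. So FIRST(K) = {a, e}.
FIRST(G): from G::=K E G we get {a, e}; from G::=λ we get {λ}. So FIRST(G) = {λ, a, e}.
FOLLOW(S) includes $ since S is the start symbol.
FOLLOW(G): in E::=G G a b (occurrence 1), G is followed by G a b with FIRST {a, e}; in E::=G G a b (occurrence 2), G is followed by a b with FIRST {a}; in K::=G S b d, G is followed by S b d with FIRST {a, e}; in G::=K E G, the suffix after G is empty (adds nothing new). Thus FOLLOW(G) = {a, e}.
FOLLOW(S): in E::=S B, S is followed by B with FIRST {λ, e}; in E::=S B, the suffix after S is nullable, so FOLLOW(S) ⊇ FOLLOW(E) = {$, a, b, e}; in K::=S, the suffix after S is empty, so FOLLOW(S) ⊇ FOLLOW(K) = {$, a, b, e}; in K::=G S b d, S is followed by b d with FIRST {b}. Thus FOLLOW(S) = {$, a, b, e}.
FOLLOW(K): in S::=K, the suffix after K is empty, so FOLLOW(K) ⊇ FOLLOW(S) = {$, a, b, e}; in S::=K K (occurrence 1), K is followed by K with FIRST {a, e}; in S::=K K (occurrence 2), the suffix after K is empty, so FOLLOW(K) ⊇ FOLLOW(S) = {$, a, b, e}; in K::=a B K E, K is followed by E with FIRST {a, e}; in G::=K E G, K is followed by E G with FIRST {a, e}. Thus FOLLOW(K) = {$, a, b, e}.
FOLLOW(E): in K::=a B K E, the suffix after E is empty, so FOLLOW(E) ⊇ FOLLOW(K) = {$, a, b, e}; in G::=K E G, E is followed by G with FIRST {λ, a, e}; in G::=K E G, the suffix after E is nullable, so FOLLOW(E) ⊇ FOLLOW(G) = {a, e}; in B::=e E a, E is followed by a with FIRST {a}. Thus FOLLOW(E) = {$, a, b, e}.
FOLLOW(B): in E::=S B, the suffix after B is empty, so FOLLOW(B) ⊇ FOLLOW(E) = {$, a, b, e}; in K::=a B K E, B is followed by K E with FIRST {a, e}. Thus FOLLOW(B) = {$, a, b, e}.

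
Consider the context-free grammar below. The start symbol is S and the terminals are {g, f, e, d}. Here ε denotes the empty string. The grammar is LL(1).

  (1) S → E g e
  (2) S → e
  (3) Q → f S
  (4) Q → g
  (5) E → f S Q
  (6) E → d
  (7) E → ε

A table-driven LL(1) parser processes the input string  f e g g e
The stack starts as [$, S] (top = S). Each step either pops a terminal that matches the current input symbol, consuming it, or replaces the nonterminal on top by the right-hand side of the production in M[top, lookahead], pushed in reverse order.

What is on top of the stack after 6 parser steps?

g

step 1: stack=$ S  input=f e g g e $  — expand S → E g e
step 2: stack=$ e g E  input=f e g g e $  — expand E → f S Q
step 3: stack=$ e g Q S f  input=f e g g e $  — match f
step 4: stack=$ e g Q S  input=e g g e $  — expand S → e
step 5: stack=$ e g Q e  input=e g g e $  — match e
step 6: stack=$ e g Q  input=g g e $  — expand Q → g
Stack after step 6: $ e g g (top = g).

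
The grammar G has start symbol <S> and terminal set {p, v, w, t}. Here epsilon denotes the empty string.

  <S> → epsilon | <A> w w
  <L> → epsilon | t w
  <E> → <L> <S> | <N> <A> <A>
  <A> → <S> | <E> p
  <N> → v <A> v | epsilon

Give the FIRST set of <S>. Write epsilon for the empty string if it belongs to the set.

{epsilon, p, t, v, w}

FIRST(<L>): from <L>→epsilon we get {epsilon}; from <L>→t w we get {t}. So FIRST(<L>) = {epsilon, t}.
FIRST(<N>): from <N>→v <A> v we get {v}; from <N>→epsilon we get {epsilon}. So FIRST(<N>) = {epsilon, v}.
FIRST(<S>): from <S>→epsilon we get {epsilon}; from <S>→<A> w w we get {p, t, v, w}. So FIRST(<S>) = {epsilon, p, t, v, w}.
FIRST(<E>): from <E>→<L> <S> we get {epsilon, p, t, v, w}; from <E>→<N> <A> <A> we get {epsilon, p, t, v, w}. So FIRST(<E>) = {epsilon, p, t, v, w}.
FIRST(<A>): from <A>→<S> we get {epsilon, p, t, v, w}; from <A>→<E> p we get {p, t, v, w}. So FIRST(<A>) = {epsilon, p, t, v, w}.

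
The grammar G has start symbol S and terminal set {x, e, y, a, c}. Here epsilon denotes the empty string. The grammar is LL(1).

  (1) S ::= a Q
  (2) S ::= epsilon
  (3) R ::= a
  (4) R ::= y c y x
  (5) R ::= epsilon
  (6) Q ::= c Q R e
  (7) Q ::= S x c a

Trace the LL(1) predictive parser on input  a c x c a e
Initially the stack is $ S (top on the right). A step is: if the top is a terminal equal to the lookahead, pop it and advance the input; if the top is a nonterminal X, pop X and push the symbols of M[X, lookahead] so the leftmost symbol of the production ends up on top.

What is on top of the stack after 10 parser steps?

step 1: stack=$ S  input=a c x c a e $  — expand S ::= a Q
step 2: stack=$ Q a  input=a c x c a e $  — match a
step 3: stack=$ Q  input=c x c a e $  — expand Q ::= c Q R e
step 4: stack=$ e R Q c  input=c x c a e $  — match c
step 5: stack=$ e R Q  input=x c a e $  — expand Q ::= S x c a
step 6: stack=$ e R a c x S  input=x c a e $  — expand S ::= epsilon
step 7: stack=$ e R a c x  input=x c a e $  — match x
step 8: stack=$ e R a c  input=c a e $  — match c
step 9: stack=$ e R a  input=a e $  — match a
step 10: stack=$ e R  input=e $  — expand R ::= epsilon
Stack after step 10: $ e (top = e).

e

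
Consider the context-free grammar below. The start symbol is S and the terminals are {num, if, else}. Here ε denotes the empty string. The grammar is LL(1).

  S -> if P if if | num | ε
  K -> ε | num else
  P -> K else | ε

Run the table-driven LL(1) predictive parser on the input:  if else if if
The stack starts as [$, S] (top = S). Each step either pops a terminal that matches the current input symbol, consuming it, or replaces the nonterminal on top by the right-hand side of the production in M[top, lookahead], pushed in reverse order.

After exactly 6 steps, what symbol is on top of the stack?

     Stack           Input            Action
  1  $ S             if else if if $  expand S -> if P if if
  2  $ if if P if    if else if if $  match if
  3  $ if if P       else if if $     expand P -> K else
  4  $ if if else K  else if if $     expand K -> ε
  5  $ if if else    else if if $     match else
  6  $ if if         if if $          match if
Stack after step 6: $ if (top = if).

if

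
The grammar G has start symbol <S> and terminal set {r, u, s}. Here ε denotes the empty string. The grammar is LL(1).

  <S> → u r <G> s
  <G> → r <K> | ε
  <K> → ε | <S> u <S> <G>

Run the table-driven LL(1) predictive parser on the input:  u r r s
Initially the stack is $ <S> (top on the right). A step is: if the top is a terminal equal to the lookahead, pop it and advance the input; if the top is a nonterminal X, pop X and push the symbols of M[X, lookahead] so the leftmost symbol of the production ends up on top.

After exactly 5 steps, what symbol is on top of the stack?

     Stack        Input      Action
  1  $ <S>        u r r s $  expand <S> → u r <G> s
  2  $ s <G> r u  u r r s $  match u
  3  $ s <G> r    r r s $    match r
  4  $ s <G>      r s $      expand <G> → r <K>
  5  $ s <K> r    r s $      match r
Stack after step 5: $ s <K> (top = <K>).

<K>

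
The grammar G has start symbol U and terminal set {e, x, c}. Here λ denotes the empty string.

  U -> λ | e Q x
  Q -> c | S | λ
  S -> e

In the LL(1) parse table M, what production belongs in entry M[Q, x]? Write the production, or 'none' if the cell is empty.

FIRST(U) = {λ, e}
FIRST(S) = {e}
FIRST(Q) = {λ, c, e}  (via S)
FOLLOW(U) includes $ since U is the start symbol.
FOLLOW(Q): in U->e Q x, Q is followed by x with FIRST {x}. Thus FOLLOW(Q) = {x}.
For Q -> c: FIRST(c) = {c}, so it goes in M[Q, t] for t ∈ {c}.
For Q -> S: FIRST(S) = {e}, so it goes in M[Q, t] for t ∈ {e}.
For Q -> λ: FIRST(λ) = {λ}, so it goes in M[Q, t] for t ∈ {}; since λ ∈ FIRST, also for every t ∈ FOLLOW(Q) = {x}.

Q -> λ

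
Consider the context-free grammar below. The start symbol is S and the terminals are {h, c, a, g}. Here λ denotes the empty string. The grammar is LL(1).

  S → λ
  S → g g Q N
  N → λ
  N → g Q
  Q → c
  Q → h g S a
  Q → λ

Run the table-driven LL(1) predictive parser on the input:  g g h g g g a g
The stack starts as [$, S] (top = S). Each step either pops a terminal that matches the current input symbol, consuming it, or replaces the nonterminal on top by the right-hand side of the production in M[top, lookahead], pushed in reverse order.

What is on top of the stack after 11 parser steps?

step 1: stack=$ S  input=g g h g g g a g $  — expand S → g g Q N
step 2: stack=$ N Q g g  input=g g h g g g a g $  — match g
step 3: stack=$ N Q g  input=g h g g g a g $  — match g
step 4: stack=$ N Q  input=h g g g a g $  — expand Q → h g S a
step 5: stack=$ N a S g h  input=h g g g a g $  — match h
step 6: stack=$ N a S g  input=g g g a g $  — match g
step 7: stack=$ N a S  input=g g a g $  — expand S → g g Q N
step 8: stack=$ N a N Q g g  input=g g a g $  — match g
step 9: stack=$ N a N Q g  input=g a g $  — match g
step 10: stack=$ N a N Q  input=a g $  — expand Q → λ
step 11: stack=$ N a N  input=a g $  — expand N → λ
Stack after step 11: $ N a (top = a).

a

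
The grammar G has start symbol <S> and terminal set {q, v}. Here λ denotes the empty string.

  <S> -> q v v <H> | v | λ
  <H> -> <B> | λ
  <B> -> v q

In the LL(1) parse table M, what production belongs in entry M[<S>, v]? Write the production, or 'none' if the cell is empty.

<S> -> v

FIRST(<S>): from <S>->q v v <H> we get {q}; from <S>->v we get {v}; from <S>->λ we get {λ}. So FIRST(<S>) = {λ, q, v}.
FIRST(<B>): from <B>->v q we get {v}. So FIRST(<B>) = {v}.
FIRST(<H>): from <H>-><B> we get {v}; from <H>->λ we get {λ}. So FIRST(<H>) = {λ, v}.
FOLLOW(<S>) includes $ since <S> is the start symbol.
FOLLOW(<S>): <S> appears on no right-hand side. Thus FOLLOW(<S>) = {$}.
For <S> -> q v v <H>: FIRST(q v v <H>) = {q}, so it goes in M[<S>, t] for t ∈ {q}.
For <S> -> v: FIRST(v) = {v}, so it goes in M[<S>, t] for t ∈ {v}.
For <S> -> λ: FIRST(λ) = {λ}, so it goes in M[<S>, t] for t ∈ {}; since λ ∈ FIRST, also for every t ∈ FOLLOW(<S>) = {$}.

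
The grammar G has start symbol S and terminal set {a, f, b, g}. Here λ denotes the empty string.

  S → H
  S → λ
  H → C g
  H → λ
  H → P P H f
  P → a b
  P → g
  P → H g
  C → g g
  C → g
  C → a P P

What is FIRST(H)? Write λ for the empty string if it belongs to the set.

{λ, a, g}

FIRST(C): from C→g g we get {g}; from C→g we get {g}; from C→a P P we get {a}. So FIRST(C) = {a, g}.
FIRST(S): from S→H we get {λ, a, g}; from S→λ we get {λ}. So FIRST(S) = {λ, a, g}.
FIRST(H): from H→C g we get {a, g}; from H→λ we get {λ}; from H→P P H f we get {a, g}. So FIRST(H) = {λ, a, g}.
FIRST(P): from P→a b we get {a}; from P→g we get {g}; from P→H g we get {a, g}. So FIRST(P) = {a, g}.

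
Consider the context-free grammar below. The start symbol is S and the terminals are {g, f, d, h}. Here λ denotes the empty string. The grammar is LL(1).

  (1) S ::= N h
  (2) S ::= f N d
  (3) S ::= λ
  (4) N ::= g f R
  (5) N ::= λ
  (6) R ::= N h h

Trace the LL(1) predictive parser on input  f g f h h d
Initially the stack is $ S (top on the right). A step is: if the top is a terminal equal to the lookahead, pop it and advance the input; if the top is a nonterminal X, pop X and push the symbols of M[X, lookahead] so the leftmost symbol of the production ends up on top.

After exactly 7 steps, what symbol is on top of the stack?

h

step 1: stack=$ S  input=f g f h h d $  — expand S ::= f N d
step 2: stack=$ d N f  input=f g f h h d $  — match f
step 3: stack=$ d N  input=g f h h d $  — expand N ::= g f R
step 4: stack=$ d R f g  input=g f h h d $  — match g
step 5: stack=$ d R f  input=f h h d $  — match f
step 6: stack=$ d R  input=h h d $  — expand R ::= N h h
step 7: stack=$ d h h N  input=h h d $  — expand N ::= λ
Stack after step 7: $ d h h (top = h).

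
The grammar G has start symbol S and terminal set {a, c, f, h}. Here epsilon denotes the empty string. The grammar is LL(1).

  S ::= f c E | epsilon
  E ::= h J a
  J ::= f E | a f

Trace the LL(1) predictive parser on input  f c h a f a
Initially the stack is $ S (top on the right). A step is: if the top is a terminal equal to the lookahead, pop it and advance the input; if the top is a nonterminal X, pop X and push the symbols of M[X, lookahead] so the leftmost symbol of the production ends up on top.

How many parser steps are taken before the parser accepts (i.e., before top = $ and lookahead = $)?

9

     Stack    Input          Action
  1  $ S      f c h a f a $  expand S ::= f c E
  2  $ E c f  f c h a f a $  match f
  3  $ E c    c h a f a $    match c
  4  $ E      h a f a $      expand E ::= h J a
  5  $ a J h  h a f a $      match h
  6  $ a J    a f a $        expand J ::= a f
  7  $ a f a  a f a $        match a
  8  $ a f    f a $          match f
  9  $ a      a $            match a
Accept reached after 9 steps.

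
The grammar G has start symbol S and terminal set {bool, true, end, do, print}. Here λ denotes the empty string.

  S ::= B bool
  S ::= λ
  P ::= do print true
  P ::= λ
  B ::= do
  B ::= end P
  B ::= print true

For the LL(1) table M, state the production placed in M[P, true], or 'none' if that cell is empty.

none

FIRST(P): from P::=do print true we get {do}; from P::=λ we get {λ}. So FIRST(P) = {λ, do}.
FIRST(B): from B::=do we get {do}; from B::=end P we get {end}; from B::=print true we get {print}. So FIRST(B) = {do, end, print}.
FIRST(S): from S::=B bool we get {do, end, print}; from S::=λ we get {λ}. So FIRST(S) = {λ, do, end, print}.
FOLLOW(S) includes $ since S is the start symbol.
FOLLOW(B): in S::=B bool, B is followed by bool with FIRST {bool}. Thus FOLLOW(B) = {bool}.
FOLLOW(P): in B::=end P, the suffix after P is empty, so FOLLOW(P) ⊇ FOLLOW(B) = {bool}. Thus FOLLOW(P) = {bool}.
For P ::= do print true: FIRST(do print true) = {do}, so it goes in M[P, t] for t ∈ {do}.
For P ::= λ: FIRST(λ) = {λ}, so it goes in M[P, t] for t ∈ {}; since λ ∈ FIRST, also for every t ∈ FOLLOW(P) = {bool}.
None of these place a production in M[P, true].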